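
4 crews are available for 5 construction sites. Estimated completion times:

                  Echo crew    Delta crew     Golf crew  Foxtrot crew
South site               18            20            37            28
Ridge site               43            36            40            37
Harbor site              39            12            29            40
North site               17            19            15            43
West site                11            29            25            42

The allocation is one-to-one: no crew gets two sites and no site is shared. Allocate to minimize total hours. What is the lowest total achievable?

Optimal: Echo crew→West site (11 hours), Delta crew→Harbor site (12 hours), Golf crew→North site (15 hours), Foxtrot crew→South site (28 hours) — total 11+12+15+28 = 66 hours.
Column-greedy (each site in turn goes to its cheapest remaining crew) gives 126 hours, worse by 60.
Checked against all permutations: 66 hours is optimal.

Minimum total: 66 hours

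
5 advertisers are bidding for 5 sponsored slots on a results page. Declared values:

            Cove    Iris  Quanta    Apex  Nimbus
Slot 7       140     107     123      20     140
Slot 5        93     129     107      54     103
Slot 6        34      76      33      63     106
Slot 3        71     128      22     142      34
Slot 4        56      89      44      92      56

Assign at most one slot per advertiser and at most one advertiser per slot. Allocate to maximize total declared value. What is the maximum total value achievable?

Max total: $584

Optimal: Cove→Slot 7 ($140), Iris→Slot 4 ($89), Quanta→Slot 5 ($107), Apex→Slot 3 ($142), Nimbus→Slot 6 ($106) — total 140+89+107+142+106 = $584.
Column-greedy (each slot in turn goes to its best remaining advertiser) gives $561, worse by 23.
Next-best assignment: Cove→Slot 7, Iris→Slot 3, Quanta→Slot 5, Apex→Slot 4, Nimbus→Slot 6 = $573.
Swapping Apex↔Iris (Apex→Slot 4 $92, Iris→Slot 3 $128) loses 11.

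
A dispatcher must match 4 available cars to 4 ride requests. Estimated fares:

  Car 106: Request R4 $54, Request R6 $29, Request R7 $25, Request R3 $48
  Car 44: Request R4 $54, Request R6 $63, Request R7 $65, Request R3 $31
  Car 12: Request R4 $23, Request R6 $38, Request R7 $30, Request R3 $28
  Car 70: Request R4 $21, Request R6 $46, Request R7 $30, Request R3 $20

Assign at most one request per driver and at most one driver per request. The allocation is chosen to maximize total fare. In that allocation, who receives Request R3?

Car 12 receives Request R3.

Optimal: Car 106→Request R4 ($54), Car 44→Request R7 ($65), Car 12→Request R3 ($28), Car 70→Request R6 ($46) — total 54+65+28+46 = $193.
Column-greedy (each request in turn goes to its best remaining driver) gives $167, worse by 26.
Swapping Car 106↔Car 12 (Car 106→Request R3 $48, Car 12→Request R4 $23) loses 11.
Every other assignment is strictly worse.
Car 12's own top request is Request R6 ($38), but forcing Car 12→Request R6 and reassigning the rest optimally gives only $177 — worse by 16.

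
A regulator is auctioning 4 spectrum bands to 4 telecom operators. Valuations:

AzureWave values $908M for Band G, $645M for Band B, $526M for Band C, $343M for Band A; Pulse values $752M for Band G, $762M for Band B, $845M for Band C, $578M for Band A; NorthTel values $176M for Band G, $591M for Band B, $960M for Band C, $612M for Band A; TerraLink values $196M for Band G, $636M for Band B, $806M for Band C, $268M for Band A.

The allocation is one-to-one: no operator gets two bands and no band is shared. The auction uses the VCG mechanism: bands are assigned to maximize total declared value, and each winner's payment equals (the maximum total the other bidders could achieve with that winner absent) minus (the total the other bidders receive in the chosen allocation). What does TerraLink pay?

TerraLink pays $348M.

Efficient allocation: AzureWave→Band G ($908M), Pulse→Band B ($762M), NorthTel→Band A ($612M), TerraLink→Band C ($806M); total welfare W = $3088M.
TerraLink receives Band C at value $806M, so the others get W − 806 = $2282M.
Without TerraLink: best allocation of the remaining 3 bidders over all 4 bands is AzureWave→Band G ($908M), Pulse→Band B ($762M), NorthTel→Band C ($960M), total $2630M.
VCG payment = (others' best without TerraLink) − (others' welfare with TerraLink) = 2630 − 2282 = $348M.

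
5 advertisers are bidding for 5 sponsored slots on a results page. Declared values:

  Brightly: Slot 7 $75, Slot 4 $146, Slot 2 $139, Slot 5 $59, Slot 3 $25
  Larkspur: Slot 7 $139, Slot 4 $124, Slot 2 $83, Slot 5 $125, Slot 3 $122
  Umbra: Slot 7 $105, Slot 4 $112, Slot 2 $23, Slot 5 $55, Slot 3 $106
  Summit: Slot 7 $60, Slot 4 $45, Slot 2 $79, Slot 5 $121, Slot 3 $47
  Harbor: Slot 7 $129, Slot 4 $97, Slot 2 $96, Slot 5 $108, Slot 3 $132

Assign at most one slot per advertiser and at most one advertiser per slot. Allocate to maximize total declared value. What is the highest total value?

Optimal: Brightly→Slot 2 ($139), Larkspur→Slot 7 ($139), Umbra→Slot 4 ($112), Summit→Slot 5 ($121), Harbor→Slot 3 ($132) — total 139+139+112+121+132 = $643.
Max-entry greedy (repeatedly take the single best remaining cell) gives $561, worse by 82.
No other one-to-one assignment exceeds $643.

Maximum total: $643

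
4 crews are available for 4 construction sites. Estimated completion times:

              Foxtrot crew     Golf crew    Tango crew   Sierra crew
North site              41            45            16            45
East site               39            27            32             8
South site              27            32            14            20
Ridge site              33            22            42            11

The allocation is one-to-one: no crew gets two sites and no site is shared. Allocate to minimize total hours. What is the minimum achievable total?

Minimum total: 73 hours

This is a one-to-one assignment (minimum-cost bipartite matching).
Optimal: Foxtrot crew→South site (27 hours), Golf crew→Ridge site (22 hours), Tango crew→North site (16 hours), Sierra crew→East site (8 hours) — total 27+22+16+8 = 73 hours.
Min-entry greedy (repeatedly take the single cheapest remaining cell) gives 85 hours, worse by 12.
Swapping Sierra crew↔Tango crew (Sierra crew→North site 45 hours, Tango crew→East site 32 hours) adds 53.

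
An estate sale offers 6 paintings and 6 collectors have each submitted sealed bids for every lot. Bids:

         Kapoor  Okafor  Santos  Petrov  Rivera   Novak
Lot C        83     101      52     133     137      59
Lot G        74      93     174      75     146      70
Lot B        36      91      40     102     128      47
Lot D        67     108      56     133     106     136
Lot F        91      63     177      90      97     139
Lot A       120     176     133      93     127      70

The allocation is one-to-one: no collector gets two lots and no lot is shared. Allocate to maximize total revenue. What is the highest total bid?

Optimal: Kapoor→Lot F ($91), Okafor→Lot A ($176), Santos→Lot G ($174), Petrov→Lot C ($133), Rivera→Lot B ($128), Novak→Lot D ($136) — total 91+176+174+133+128+136 = $838.
Row-greedy (each collector in turn takes its best remaining lot) gives $731, worse by 107.
Next-best assignment: Kapoor→Lot C, Okafor→Lot A, Santos→Lot G, Petrov→Lot D, Rivera→Lot B, Novak→Lot F = $833.
Checked against all permutations: $838 is optimal.

Max total: $838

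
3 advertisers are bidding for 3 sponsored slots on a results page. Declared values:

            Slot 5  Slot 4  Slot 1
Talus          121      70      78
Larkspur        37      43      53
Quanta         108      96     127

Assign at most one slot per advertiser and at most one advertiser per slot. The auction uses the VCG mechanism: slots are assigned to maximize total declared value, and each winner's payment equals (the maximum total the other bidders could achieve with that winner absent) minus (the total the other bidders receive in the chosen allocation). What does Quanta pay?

Quanta pays $10.

Efficient allocation: Talus→Slot 5 ($121), Larkspur→Slot 4 ($43), Quanta→Slot 1 ($127); total welfare W = $291.
Quanta receives Slot 1 at value $127, so the others get W − 127 = $164.
Without Quanta: best allocation of the remaining 2 bidders over all 3 slots is Talus→Slot 5 ($121), Larkspur→Slot 1 ($53), total $174.
VCG payment = (others' best without Quanta) − (others' welfare with Quanta) = 174 − 164 = $10.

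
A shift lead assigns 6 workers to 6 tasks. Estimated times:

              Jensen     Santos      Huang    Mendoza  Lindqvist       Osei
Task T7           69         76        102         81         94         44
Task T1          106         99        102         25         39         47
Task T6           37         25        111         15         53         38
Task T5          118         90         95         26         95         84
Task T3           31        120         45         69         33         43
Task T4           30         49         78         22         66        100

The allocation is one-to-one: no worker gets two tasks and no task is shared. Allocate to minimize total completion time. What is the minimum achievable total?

Optimal: Jensen→Task T4 (30 min), Santos→Task T6 (25 min), Huang→Task T3 (45 min), Mendoza→Task T5 (26 min), Lindqvist→Task T1 (39 min), Osei→Task T7 (44 min) — total 30+25+45+26+39+44 = 209 min.
Min-entry greedy (repeatedly take the single cheapest remaining cell) gives 314 min, worse by 105.
Swapping Jensen↔Osei (Jensen→Task T7 69 min, Osei→Task T4 100 min) adds 95.
Checked against all permutations: 209 min is optimal.

Minimum total: 209 min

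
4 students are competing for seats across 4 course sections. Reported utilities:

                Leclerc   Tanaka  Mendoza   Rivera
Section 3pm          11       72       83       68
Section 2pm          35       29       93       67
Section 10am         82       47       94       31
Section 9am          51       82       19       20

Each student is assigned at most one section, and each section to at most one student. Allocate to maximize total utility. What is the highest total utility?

Maximum total: 325 points

This is the linear assignment problem.
Optimal: Leclerc→Section 10am (82 points), Tanaka→Section 9am (82 points), Mendoza→Section 2pm (93 points), Rivera→Section 3pm (68 points) — total 82+82+93+68 = 325 points.
Max-entry greedy (repeatedly take the single best remaining cell) gives 279 points, worse by 46.
Next-best assignment: Leclerc→Section 10am, Tanaka→Section 9am, Mendoza→Section 3pm, Rivera→Section 2pm = 314 points.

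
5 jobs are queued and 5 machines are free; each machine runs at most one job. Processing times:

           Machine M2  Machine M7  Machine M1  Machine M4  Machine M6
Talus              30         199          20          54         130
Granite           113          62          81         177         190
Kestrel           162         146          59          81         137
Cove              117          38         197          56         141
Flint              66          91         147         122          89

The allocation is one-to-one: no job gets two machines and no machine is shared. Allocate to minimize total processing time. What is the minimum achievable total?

Min total: 296 min

This is the linear assignment problem.
Optimal: Talus→Machine M2 (30 min), Granite→Machine M7 (62 min), Kestrel→Machine M1 (59 min), Cove→Machine M4 (56 min), Flint→Machine M6 (89 min) — total 30+62+59+56+89 = 296 min.
Min-entry greedy (repeatedly take the single cheapest remaining cell) gives 395 min, worse by 99.
No other one-to-one assignment undercuts 296 min.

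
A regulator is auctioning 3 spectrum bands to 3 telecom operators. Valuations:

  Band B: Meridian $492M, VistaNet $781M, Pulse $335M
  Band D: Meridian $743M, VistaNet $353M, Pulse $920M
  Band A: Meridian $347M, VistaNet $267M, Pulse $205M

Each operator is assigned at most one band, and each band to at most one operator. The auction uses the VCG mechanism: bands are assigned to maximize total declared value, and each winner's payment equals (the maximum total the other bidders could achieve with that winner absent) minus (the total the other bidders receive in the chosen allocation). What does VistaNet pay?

VistaNet pays $145M.

Efficient allocation: Meridian→Band A ($347M), VistaNet→Band B ($781M), Pulse→Band D ($920M); total welfare W = $2048M.
VistaNet receives Band B at value $781M, so the others get W − 781 = $1267M.
Without VistaNet: best allocation of the remaining 2 bidders over all 3 bands is Meridian→Band B ($492M), Pulse→Band D ($920M), total $1412M.
VCG payment = (others' best without VistaNet) − (others' welfare with VistaNet) = 1412 − 1267 = $145M.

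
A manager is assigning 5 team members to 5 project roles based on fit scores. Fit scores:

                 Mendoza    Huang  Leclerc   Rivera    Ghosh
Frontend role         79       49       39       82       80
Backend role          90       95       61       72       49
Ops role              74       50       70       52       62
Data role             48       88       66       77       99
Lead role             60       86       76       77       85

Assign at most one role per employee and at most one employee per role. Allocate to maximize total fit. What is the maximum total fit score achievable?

Max total: 427 pts

This is the linear assignment problem.
Optimal: Mendoza→Backend role (90 pts), Huang→Lead role (86 pts), Leclerc→Ops role (70 pts), Rivera→Frontend role (82 pts), Ghosh→Data role (99 pts) — total 90+86+70+82+99 = 427 pts.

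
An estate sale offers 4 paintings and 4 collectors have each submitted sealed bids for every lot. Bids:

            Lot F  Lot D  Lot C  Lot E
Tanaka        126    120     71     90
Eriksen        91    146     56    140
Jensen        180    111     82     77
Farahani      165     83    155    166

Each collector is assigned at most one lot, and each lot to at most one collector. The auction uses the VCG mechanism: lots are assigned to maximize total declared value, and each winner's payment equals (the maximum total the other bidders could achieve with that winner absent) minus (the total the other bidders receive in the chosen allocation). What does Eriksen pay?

Eriksen pays $11.

Efficient allocation: Tanaka→Lot D ($120), Eriksen→Lot E ($140), Jensen→Lot F ($180), Farahani→Lot C ($155); total welfare W = $595.
Eriksen receives Lot E at value $140, so the others get W − 140 = $455.
Without Eriksen: best allocation of the remaining 3 bidders over all 4 lots is Tanaka→Lot D ($120), Jensen→Lot F ($180), Farahani→Lot E ($166), total $466.
VCG payment = (others' best without Eriksen) − (others' welfare with Eriksen) = 466 − 455 = $11.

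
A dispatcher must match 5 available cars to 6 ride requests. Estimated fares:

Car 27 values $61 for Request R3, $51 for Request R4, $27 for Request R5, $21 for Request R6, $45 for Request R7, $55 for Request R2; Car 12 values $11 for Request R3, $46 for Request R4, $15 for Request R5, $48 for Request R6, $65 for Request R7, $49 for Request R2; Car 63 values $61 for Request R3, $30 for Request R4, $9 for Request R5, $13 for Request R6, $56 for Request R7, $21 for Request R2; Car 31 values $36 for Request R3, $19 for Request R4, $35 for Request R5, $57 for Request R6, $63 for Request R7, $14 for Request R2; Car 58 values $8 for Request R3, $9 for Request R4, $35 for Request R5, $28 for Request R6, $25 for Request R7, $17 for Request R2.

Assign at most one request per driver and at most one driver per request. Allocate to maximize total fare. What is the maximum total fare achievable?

Maximum total: $273

This is the linear assignment problem.
Optimal: Car 27→Request R2 ($55), Car 12→Request R7 ($65), Car 63→Request R3 ($61), Car 31→Request R6 ($57), Car 58→Request R5 ($35) — total 55+65+61+57+35 = $273.
Row-greedy (each driver in turn takes its best remaining request) gives $248, worse by 25.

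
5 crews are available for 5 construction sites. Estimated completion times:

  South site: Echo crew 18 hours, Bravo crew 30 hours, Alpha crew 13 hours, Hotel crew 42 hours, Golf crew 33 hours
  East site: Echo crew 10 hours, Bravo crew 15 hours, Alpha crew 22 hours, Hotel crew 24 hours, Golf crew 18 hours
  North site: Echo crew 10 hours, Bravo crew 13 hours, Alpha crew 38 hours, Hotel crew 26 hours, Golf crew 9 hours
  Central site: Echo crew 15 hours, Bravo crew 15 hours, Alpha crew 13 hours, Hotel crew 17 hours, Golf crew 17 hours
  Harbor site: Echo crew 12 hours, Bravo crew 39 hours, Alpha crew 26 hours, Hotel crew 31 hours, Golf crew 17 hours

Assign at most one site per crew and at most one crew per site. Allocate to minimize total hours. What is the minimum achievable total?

Min total: 66 hours

Treat this as an assignment problem: match each crew to one site.
Optimal: Echo crew→Harbor site (12 hours), Bravo crew→East site (15 hours), Alpha crew→South site (13 hours), Hotel crew→Central site (17 hours), Golf crew→North site (9 hours) — total 12+15+13+17+9 = 66 hours.
Min-entry greedy (repeatedly take the single cheapest remaining cell) gives 78 hours, worse by 12.
No other one-to-one assignment undercuts 66 hours.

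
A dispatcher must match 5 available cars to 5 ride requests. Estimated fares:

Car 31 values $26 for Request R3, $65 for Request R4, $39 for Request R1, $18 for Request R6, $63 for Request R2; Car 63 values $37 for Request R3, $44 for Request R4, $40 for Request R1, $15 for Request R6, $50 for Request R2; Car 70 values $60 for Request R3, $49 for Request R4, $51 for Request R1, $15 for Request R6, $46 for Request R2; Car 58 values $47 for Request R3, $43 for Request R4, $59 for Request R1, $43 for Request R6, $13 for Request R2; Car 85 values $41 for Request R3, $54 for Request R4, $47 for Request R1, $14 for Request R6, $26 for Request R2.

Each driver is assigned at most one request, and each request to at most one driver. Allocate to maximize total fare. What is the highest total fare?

This is a one-to-one assignment (maximum-weight bipartite matching).
Optimal: Car 31→Request R4 ($65), Car 63→Request R2 ($50), Car 70→Request R3 ($60), Car 58→Request R6 ($43), Car 85→Request R1 ($47) — total 65+50+60+43+47 = $265.
Row-greedy (each driver in turn takes its best remaining request) gives $248, worse by 17.
Next-best assignment: Car 31→Request R2, Car 63→Request R1, Car 70→Request R3, Car 58→Request R6, Car 85→Request R4 = $260.
Swapping Car 70↔Car 63 (Car 70→Request R2 $46, Car 63→Request R3 $37) loses 27.

Maximum total: $265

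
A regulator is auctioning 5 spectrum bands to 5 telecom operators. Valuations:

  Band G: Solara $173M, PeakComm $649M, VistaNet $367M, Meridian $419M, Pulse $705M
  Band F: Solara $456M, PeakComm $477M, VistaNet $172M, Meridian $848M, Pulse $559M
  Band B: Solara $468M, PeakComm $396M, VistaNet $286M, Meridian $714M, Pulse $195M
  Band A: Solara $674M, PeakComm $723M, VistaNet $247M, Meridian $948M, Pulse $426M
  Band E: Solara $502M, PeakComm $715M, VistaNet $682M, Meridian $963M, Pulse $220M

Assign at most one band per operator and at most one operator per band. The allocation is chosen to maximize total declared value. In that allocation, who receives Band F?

This is the linear assignment problem.
Optimal: Solara→Band B ($468M), PeakComm→Band A ($723M), VistaNet→Band E ($682M), Meridian→Band F ($848M), Pulse→Band G ($705M) — total 468+723+682+848+705 = $3426M.
Max-entry greedy (repeatedly take the single best remaining cell) gives $3031M, worse by 395.
Next-best assignment: Solara→Band B, PeakComm→Band G, VistaNet→Band E, Meridian→Band A, Pulse→Band F = $3306M.
Checked against all permutations: $3426M is optimal.
Meridian's own top band is Band E ($963M), but forcing Meridian→Band E and reassigning the rest optimally gives only $3133M — worse by 293.

Meridian receives Band F.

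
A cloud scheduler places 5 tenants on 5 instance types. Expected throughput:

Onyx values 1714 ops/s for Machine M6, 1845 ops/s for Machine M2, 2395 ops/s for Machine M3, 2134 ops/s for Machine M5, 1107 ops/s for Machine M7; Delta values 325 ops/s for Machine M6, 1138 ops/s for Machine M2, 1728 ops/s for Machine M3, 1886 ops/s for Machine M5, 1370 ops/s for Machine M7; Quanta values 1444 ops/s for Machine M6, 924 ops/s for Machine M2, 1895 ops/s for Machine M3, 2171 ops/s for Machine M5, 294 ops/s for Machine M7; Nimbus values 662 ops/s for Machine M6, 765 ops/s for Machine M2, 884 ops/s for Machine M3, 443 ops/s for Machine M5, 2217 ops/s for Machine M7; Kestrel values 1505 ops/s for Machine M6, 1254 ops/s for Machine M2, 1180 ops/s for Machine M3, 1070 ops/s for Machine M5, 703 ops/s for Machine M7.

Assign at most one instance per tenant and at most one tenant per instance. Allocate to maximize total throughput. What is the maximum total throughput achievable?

This is a one-to-one assignment (maximum-weight bipartite matching).
Optimal: Onyx→Machine M2 (1845 ops/s), Delta→Machine M3 (1728 ops/s), Quanta→Machine M5 (2171 ops/s), Nimbus→Machine M7 (2217 ops/s), Kestrel→Machine M6 (1505 ops/s) — total 1845+1728+2171+2217+1505 = 9466 ops/s.
Every other assignment is strictly worse.

Maximum total: 9466 ops/s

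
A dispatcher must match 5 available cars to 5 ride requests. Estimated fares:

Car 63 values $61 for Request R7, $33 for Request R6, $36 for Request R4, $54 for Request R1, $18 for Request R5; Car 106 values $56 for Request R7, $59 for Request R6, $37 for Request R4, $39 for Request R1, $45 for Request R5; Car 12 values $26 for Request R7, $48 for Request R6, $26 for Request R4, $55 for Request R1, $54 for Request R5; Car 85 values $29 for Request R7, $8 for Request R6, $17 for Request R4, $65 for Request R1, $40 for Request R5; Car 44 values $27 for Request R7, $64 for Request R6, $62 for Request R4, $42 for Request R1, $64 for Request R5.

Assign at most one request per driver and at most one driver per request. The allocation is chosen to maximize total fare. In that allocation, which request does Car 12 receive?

Treat this as an assignment problem: match each driver to one request.
Optimal: Car 63→Request R7 ($61), Car 106→Request R6 ($59), Car 12→Request R5 ($54), Car 85→Request R1 ($65), Car 44→Request R4 ($62) — total 61+59+54+65+62 = $301.
Row-greedy (each driver in turn takes its best remaining request) gives $277, worse by 24.
Swapping Car 63↔Car 106 (Car 63→Request R6 $33, Car 106→Request R7 $56) loses 31.
Car 12's own top request is Request R1 ($55), but forcing Car 12→Request R1 and reassigning the rest optimally gives only $277 — worse by 24.

Car 12 receives Request R5.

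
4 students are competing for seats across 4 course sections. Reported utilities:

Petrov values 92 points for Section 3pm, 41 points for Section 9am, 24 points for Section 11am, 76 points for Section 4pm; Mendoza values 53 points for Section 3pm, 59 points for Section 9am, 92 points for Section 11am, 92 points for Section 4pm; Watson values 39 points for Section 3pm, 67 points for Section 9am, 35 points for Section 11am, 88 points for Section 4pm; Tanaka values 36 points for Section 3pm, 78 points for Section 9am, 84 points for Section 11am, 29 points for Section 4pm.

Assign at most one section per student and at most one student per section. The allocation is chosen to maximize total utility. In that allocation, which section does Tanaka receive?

Tanaka receives Section 9am.

Optimal: Petrov→Section 3pm (92 points), Mendoza→Section 11am (92 points), Watson→Section 4pm (88 points), Tanaka→Section 9am (78 points) — total 92+92+88+78 = 350 points.
Swapping Watson↔Petrov (Watson→Section 3pm 39 points, Petrov→Section 4pm 76 points) loses 65.
No other one-to-one assignment exceeds 350 points.
Tanaka's own top section is Section 11am (84 points), but forcing Tanaka→Section 11am and reassigning the rest optimally gives only 335 points — worse by 15.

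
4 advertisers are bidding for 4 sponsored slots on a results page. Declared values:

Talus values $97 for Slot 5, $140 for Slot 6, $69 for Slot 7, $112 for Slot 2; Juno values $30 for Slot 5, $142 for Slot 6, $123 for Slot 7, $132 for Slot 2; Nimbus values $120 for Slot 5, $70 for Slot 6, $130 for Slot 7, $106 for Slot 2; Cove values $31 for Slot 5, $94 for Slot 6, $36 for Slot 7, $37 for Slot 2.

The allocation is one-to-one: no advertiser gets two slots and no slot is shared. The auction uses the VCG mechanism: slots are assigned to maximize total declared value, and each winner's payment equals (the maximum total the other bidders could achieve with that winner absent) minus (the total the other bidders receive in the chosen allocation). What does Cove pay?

Efficient allocation: Talus→Slot 5 ($97), Juno→Slot 2 ($132), Nimbus→Slot 7 ($130), Cove→Slot 6 ($94); total welfare W = $453.
Cove receives Slot 6 at value $94, so the others get W − 94 = $359.
Without Cove: best allocation of the remaining 3 bidders over all 4 slots is Talus→Slot 6 ($140), Juno→Slot 2 ($132), Nimbus→Slot 7 ($130), total $402.
VCG payment = (others' best without Cove) − (others' welfare with Cove) = 402 − 359 = $43.

Cove pays $43.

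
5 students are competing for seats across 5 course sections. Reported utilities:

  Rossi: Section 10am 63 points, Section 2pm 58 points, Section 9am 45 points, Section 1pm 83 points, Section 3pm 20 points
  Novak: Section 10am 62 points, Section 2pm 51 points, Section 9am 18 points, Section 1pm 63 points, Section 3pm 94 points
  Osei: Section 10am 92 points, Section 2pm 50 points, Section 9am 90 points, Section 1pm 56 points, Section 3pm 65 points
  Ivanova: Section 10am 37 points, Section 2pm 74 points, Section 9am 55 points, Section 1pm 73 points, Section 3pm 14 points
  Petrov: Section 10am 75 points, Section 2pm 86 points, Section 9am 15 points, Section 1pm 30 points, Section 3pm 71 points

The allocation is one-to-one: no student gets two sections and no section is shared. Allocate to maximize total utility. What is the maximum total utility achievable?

Treat this as an assignment problem: match each student to one section.
Optimal: Rossi→Section 1pm (83 points), Novak→Section 3pm (94 points), Osei→Section 9am (90 points), Ivanova→Section 2pm (74 points), Petrov→Section 10am (75 points) — total 83+94+90+74+75 = 416 points.
Column-greedy (each section in turn goes to its best remaining student) gives 410 points, worse by 6.
Swapping Osei↔Ivanova (Osei→Section 2pm 50 points, Ivanova→Section 9am 55 points) loses 59.
Checked against all permutations: 416 points is optimal.

Max total: 416 points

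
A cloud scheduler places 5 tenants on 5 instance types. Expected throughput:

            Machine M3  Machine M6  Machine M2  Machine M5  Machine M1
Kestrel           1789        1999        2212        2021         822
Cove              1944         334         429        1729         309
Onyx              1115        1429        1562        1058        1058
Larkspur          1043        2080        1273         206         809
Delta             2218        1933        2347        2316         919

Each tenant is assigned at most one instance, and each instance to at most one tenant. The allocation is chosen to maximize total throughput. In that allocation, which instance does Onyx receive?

Onyx receives Machine M1.

This is the linear assignment problem.
Optimal: Kestrel→Machine M2 (2212 ops/s), Cove→Machine M3 (1944 ops/s), Onyx→Machine M1 (1058 ops/s), Larkspur→Machine M6 (2080 ops/s), Delta→Machine M5 (2316 ops/s) — total 2212+1944+1058+2080+2316 = 9610 ops/s.
Max-entry greedy (repeatedly take the single best remaining cell) gives 9450 ops/s, worse by 160.
Next-best assignment: Kestrel→Machine M5, Cove→Machine M3, Onyx→Machine M1, Larkspur→Machine M6, Delta→Machine M2 = 9450 ops/s.
Swapping Larkspur↔Cove (Larkspur→Machine M3 1043 ops/s, Cove→Machine M6 334 ops/s) loses 2647.
No other one-to-one assignment exceeds 9610 ops/s.
Onyx's own top instance is Machine M2 (1562 ops/s), but forcing Onyx→Machine M2 and reassigning the rest optimally gives only 8724 ops/s — worse by 886.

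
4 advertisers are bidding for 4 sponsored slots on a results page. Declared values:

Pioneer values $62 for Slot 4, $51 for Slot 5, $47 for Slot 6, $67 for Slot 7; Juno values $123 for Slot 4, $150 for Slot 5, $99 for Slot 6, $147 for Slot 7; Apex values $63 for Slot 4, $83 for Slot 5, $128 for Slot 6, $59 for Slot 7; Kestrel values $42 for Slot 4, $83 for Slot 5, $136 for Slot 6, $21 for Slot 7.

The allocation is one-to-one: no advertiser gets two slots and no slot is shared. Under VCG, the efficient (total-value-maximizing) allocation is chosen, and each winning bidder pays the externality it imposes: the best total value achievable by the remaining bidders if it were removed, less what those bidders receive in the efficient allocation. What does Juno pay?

Efficient allocation: Pioneer→Slot 4 ($62), Juno→Slot 7 ($147), Apex→Slot 5 ($83), Kestrel→Slot 6 ($136); total welfare W = $428.
Juno receives Slot 7 at value $147, so the others get W − 147 = $281.
Without Juno: best allocation of the remaining 3 bidders over all 4 slots is Pioneer→Slot 7 ($67), Apex→Slot 5 ($83), Kestrel→Slot 6 ($136), total $286.
VCG payment = (others' best without Juno) − (others' welfare with Juno) = 286 − 281 = $5.

Juno pays $5.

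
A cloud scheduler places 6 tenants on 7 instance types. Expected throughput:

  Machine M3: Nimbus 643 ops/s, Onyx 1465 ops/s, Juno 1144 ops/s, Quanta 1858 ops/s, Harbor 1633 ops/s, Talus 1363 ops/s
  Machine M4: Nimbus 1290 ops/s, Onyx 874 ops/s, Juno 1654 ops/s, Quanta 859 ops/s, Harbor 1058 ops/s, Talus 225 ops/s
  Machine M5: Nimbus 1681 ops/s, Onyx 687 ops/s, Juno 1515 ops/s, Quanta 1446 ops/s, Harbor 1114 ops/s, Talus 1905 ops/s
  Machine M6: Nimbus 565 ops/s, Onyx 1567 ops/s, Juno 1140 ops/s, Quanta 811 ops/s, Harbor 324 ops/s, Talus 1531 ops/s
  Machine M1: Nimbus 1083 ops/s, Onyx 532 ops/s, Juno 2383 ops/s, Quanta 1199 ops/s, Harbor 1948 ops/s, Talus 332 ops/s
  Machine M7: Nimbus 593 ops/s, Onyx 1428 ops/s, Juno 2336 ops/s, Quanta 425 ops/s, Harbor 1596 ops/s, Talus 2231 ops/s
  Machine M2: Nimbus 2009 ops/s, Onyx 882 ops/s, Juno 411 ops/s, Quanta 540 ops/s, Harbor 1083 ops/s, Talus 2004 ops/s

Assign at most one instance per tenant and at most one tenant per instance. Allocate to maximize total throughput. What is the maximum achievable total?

Max total: 11623 ops/s

Optimal: Nimbus→Machine M2 (2009 ops/s), Onyx→Machine M6 (1567 ops/s), Juno→Machine M7 (2336 ops/s), Quanta→Machine M3 (1858 ops/s), Harbor→Machine M1 (1948 ops/s), Talus→Machine M5 (1905 ops/s) — total 2009+1567+2336+1858+1948+1905 = 11623 ops/s.
Max-entry greedy (repeatedly take the single best remaining cell) gives 11162 ops/s, worse by 461.
Swapping Harbor↔Quanta (Harbor→Machine M3 1633 ops/s, Quanta→Machine M1 1199 ops/s) loses 974.
Checked against all permutations: 11623 ops/s is optimal.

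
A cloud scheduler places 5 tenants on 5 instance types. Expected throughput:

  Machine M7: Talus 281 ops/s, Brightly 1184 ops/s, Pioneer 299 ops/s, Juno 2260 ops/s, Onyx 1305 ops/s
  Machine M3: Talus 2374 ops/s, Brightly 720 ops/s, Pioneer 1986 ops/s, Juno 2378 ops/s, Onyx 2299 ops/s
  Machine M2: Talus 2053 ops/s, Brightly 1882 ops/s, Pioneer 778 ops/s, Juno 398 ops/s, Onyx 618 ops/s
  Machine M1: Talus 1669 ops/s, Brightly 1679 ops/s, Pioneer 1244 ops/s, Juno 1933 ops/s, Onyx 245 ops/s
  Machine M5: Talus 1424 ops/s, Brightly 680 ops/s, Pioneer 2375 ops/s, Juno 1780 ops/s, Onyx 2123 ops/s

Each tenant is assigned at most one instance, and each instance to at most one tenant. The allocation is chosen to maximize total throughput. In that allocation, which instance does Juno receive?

Juno receives Machine M7.

Treat this as an assignment problem: match each tenant to one instance.
Optimal: Talus→Machine M2 (2053 ops/s), Brightly→Machine M1 (1679 ops/s), Pioneer→Machine M5 (2375 ops/s), Juno→Machine M7 (2260 ops/s), Onyx→Machine M3 (2299 ops/s) — total 2053+1679+2375+2260+2299 = 10666 ops/s.
Row-greedy (each tenant in turn takes its best remaining instance) gives 9136 ops/s, worse by 1530.
Swapping Pioneer↔Juno (Pioneer→Machine M7 299 ops/s, Juno→Machine M5 1780 ops/s) loses 2556.
Juno's own top instance is Machine M3 (2378 ops/s), but forcing Juno→Machine M3 and reassigning the rest optimally gives only 9790 ops/s — worse by 876.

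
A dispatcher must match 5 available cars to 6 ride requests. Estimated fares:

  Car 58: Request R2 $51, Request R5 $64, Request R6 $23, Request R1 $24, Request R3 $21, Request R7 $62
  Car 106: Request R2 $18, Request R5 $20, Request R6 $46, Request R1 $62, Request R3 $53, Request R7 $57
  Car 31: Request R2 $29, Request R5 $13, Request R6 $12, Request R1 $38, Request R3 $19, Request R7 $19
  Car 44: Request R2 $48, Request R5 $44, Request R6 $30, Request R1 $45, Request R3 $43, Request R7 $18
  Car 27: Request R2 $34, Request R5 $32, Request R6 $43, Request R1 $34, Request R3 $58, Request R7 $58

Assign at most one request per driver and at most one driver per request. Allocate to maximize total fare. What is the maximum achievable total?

Optimal: Car 58→Request R5 ($64), Car 106→Request R7 ($57), Car 31→Request R1 ($38), Car 44→Request R2 ($48), Car 27→Request R3 ($58) — total 64+57+38+48+58 = $265.
Column-greedy (each request in turn goes to its best remaining driver) gives $237, worse by 28.

Maximum total: $265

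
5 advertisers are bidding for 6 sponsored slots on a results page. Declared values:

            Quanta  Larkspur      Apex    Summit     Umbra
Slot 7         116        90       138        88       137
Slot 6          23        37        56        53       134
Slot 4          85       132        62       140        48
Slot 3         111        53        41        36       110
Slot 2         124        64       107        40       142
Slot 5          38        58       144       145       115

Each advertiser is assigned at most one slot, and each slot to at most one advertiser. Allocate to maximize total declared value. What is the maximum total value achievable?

Optimal: Quanta→Slot 2 ($124), Larkspur→Slot 4 ($132), Apex→Slot 7 ($138), Summit→Slot 5 ($145), Umbra→Slot 6 ($134) — total 124+132+138+145+134 = $673.
Column-greedy (each slot in turn goes to its best remaining advertiser) gives $587, worse by 86.
Swapping Quanta↔Apex (Quanta→Slot 7 $116, Apex→Slot 2 $107) loses 39.
Checked against all permutations: $673 is optimal.

Max total: $673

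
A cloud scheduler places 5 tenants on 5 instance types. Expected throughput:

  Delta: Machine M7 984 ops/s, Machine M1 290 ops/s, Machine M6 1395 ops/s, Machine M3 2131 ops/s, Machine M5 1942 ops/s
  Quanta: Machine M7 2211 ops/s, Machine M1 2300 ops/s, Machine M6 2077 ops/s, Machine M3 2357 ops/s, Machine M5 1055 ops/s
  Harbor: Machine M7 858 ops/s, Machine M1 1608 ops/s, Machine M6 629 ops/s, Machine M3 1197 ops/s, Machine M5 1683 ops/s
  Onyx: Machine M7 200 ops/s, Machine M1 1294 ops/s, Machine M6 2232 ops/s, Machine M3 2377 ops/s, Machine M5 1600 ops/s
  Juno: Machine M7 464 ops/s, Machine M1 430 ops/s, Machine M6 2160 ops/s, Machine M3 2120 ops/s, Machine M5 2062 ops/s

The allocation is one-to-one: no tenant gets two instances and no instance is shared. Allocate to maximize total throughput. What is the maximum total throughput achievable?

Optimal: Delta→Machine M5 (1942 ops/s), Quanta→Machine M7 (2211 ops/s), Harbor→Machine M1 (1608 ops/s), Onyx→Machine M3 (2377 ops/s), Juno→Machine M6 (2160 ops/s) — total 1942+2211+1608+2377+2160 = 10298 ops/s.
Column-greedy (each instance in turn goes to its best remaining tenant) gives 10244 ops/s, worse by 54.
Next-best assignment: Delta→Machine M3, Quanta→Machine M7, Harbor→Machine M1, Onyx→Machine M6, Juno→Machine M5 = 10244 ops/s.
No other one-to-one assignment exceeds 10298 ops/s.

Maximum total: 10298 ops/s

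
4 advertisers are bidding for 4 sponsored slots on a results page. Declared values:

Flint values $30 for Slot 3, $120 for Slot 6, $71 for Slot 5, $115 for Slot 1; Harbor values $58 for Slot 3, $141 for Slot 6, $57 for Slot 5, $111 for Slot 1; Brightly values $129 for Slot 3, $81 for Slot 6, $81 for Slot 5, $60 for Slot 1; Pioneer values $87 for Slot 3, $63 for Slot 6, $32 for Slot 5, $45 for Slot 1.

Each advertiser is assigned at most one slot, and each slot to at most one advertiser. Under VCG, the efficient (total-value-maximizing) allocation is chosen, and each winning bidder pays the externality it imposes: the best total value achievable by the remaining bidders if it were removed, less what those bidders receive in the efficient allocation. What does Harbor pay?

Harbor pays $24.

Efficient allocation: Flint→Slot 1 ($115), Harbor→Slot 6 ($141), Brightly→Slot 5 ($81), Pioneer→Slot 3 ($87); total welfare W = $424.
Harbor receives Slot 6 at value $141, so the others get W − 141 = $283.
Without Harbor: best allocation of the remaining 3 bidders over all 4 slots is Flint→Slot 1 ($115), Brightly→Slot 3 ($129), Pioneer→Slot 6 ($63), total $307.
VCG payment = (others' best without Harbor) − (others' welfare with Harbor) = 307 − 283 = $24.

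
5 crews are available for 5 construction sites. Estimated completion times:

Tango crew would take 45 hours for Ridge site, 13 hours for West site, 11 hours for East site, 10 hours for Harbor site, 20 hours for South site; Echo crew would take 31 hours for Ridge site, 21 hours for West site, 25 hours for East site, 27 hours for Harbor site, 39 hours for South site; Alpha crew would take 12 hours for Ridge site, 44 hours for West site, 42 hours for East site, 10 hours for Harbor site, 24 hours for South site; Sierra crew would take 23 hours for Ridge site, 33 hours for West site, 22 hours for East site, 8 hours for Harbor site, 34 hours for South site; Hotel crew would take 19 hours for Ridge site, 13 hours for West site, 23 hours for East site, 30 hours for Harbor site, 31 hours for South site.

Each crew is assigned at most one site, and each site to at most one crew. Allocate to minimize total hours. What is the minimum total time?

Min total: 78 hours

Optimal: Tango crew→South site (20 hours), Echo crew→East site (25 hours), Alpha crew→Ridge site (12 hours), Sierra crew→Harbor site (8 hours), Hotel crew→West site (13 hours) — total 20+25+12+8+13 = 78 hours.
Min-entry greedy (repeatedly take the single cheapest remaining cell) gives 83 hours, worse by 5.
Swapping Hotel crew↔Tango crew (Hotel crew→South site 31 hours, Tango crew→West site 13 hours) adds 11.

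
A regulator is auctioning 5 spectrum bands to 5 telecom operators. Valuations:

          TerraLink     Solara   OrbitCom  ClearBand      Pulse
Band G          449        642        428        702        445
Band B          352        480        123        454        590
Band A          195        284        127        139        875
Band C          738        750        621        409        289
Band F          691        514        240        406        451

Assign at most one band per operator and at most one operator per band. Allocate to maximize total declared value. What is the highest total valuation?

Max total: $3369M

Optimal: TerraLink→Band F ($691M), Solara→Band B ($480M), OrbitCom→Band C ($621M), ClearBand→Band G ($702M), Pulse→Band A ($875M) — total 691+480+621+702+875 = $3369M.
Max-entry greedy (repeatedly take the single best remaining cell) gives $3141M, worse by 228.
Next-best assignment: TerraLink→Band F, Solara→Band G, OrbitCom→Band C, ClearBand→Band B, Pulse→Band A = $3283M.
Every other assignment is strictly worse.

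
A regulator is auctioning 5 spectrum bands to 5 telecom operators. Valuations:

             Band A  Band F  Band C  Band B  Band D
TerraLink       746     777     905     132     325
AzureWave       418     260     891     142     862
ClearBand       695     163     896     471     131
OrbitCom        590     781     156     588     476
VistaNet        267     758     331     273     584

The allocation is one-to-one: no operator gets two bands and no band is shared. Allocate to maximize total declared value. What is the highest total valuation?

Maximum total: $3850M

Optimal: TerraLink→Band A ($746M), AzureWave→Band D ($862M), ClearBand→Band C ($896M), OrbitCom→Band B ($588M), VistaNet→Band F ($758M) — total 746+862+896+588+758 = $3850M.
Row-greedy (each operator in turn takes its best remaining band) gives $3516M, worse by 334.
Every other assignment is strictly worse.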